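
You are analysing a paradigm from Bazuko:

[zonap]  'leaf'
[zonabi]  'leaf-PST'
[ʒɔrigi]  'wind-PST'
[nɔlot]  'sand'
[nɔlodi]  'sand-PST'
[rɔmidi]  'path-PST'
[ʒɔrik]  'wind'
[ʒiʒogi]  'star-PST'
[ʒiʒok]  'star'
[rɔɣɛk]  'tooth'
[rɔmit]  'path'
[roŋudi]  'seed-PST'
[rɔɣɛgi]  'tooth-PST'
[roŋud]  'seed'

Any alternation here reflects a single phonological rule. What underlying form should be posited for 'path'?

In [rɔmidi] and [rɔmit] the final segment of 'path' alternates: [d] ~ [t].
The stem 'seed' ([roŋudi], [roŋud]) shows [d] unchanged in both environments, so [d] cannot be basic with [t] derived in isolation.
So /t/ is underlying, and a rule of intervocalic voicing — voiceless stops become voiced between vowels — gives [d].

/rɔmit/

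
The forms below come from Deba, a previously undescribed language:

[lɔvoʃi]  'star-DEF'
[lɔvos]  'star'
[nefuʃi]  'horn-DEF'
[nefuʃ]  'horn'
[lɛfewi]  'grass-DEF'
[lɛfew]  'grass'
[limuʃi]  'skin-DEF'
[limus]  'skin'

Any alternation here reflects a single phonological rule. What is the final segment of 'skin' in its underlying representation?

'skin' shows [ʃ] ~ [s] at the end of the stem ([limuʃi] vs [limus]).
If /ʃ/ were underlying and a rule turned it into [s] in isolation, 'horn' would also alternate; but it has [ʃ] in both [nefuʃi] and [nefuʃ].
So /s/ is underlying, and a rule of palatalization before a front vowel — /s/ becomes palato-alveolar [ʃ] before a front vowel — gives [ʃ].

/s/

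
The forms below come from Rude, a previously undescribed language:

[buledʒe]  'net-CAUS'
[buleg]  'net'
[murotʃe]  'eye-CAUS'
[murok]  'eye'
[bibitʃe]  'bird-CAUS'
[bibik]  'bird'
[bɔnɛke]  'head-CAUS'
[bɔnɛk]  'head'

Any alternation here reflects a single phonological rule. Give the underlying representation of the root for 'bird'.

/bibitʃ/

The stem for 'bird' ends in [tʃ] in [bibitʃe] but [k] in [bibik].
Compare 'head', with invariant [k] in [bɔnɛke] and [bɔnɛk]: an analysis with underlying /k/ and a rule producing [tʃ] before the CAUS suffix would wrongly predict alternation here too.
Therefore /tʃ/ is basic and [k] is derived by depalatalization (palato-alveolar /tʃ/ and /dʒ/ become [k] and [g] when no front vowel follows).
The underlying form of 'bird' is therefore /bibitʃ/.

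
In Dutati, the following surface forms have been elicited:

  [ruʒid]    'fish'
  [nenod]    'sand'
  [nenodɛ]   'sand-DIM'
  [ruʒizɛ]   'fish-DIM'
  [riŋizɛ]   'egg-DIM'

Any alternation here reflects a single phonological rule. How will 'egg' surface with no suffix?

In [ruʒizɛ] and [ruʒid] the final segment of 'fish' alternates: [z] ~ [d].
If /d/ were underlying and a rule turned it into [z] before the DIM suffix, 'sand' would also alternate; but it has [d] in both [nenodɛ] and [nenod].
The alternation reflects word-final hardening: voiced fricatives become stops word-finally. /z/ is underlying.
From [riŋizɛ] the stem 'egg' is /riŋiz/; word-finally this yields [riŋid].

[riŋid]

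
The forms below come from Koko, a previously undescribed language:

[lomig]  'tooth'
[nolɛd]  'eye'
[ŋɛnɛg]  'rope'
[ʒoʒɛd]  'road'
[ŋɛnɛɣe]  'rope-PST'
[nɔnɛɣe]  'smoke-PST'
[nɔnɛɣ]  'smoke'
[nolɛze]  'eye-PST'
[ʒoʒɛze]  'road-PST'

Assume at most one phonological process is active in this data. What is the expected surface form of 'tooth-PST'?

The stem for 'rope' ends in [g] in [ŋɛnɛg] but [ɣ] in [ŋɛnɛɣe].
If /ɣ/ were underlying and a rule turned it into [g] in isolation, 'smoke' would also alternate; but it has [ɣ] in both [nɔnɛɣ] and [nɔnɛɣe].
The alternation reflects intervocalic spirantization: voiced stops become fricatives between vowels. /g/ is underlying.
From [lomig] the stem 'tooth' is /lomig/; between vowels this yields [lomiɣe].

[lomiɣe]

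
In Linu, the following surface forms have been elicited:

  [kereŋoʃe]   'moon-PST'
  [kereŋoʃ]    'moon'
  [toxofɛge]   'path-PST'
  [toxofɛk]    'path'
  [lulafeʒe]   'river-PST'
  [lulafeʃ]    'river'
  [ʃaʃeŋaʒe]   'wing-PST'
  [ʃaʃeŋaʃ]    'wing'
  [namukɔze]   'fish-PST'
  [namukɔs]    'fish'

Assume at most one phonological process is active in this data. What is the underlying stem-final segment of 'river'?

The root 'river' surfaces as [lulafeʒe] and [lulafeʃ], with a stem-final [ʒ] ~ [ʃ] alternation.
But 'moon' keeps [ʃ] in both environments ([kereŋoʃe], [kereŋoʃ]), so there is no rule changing /ʃ/ to [ʒ] before the PST suffix.
The alternation reflects word-final obstruent devoicing: voiced obstruents become voiceless word-finally. /ʒ/ is underlying.

/ʒ/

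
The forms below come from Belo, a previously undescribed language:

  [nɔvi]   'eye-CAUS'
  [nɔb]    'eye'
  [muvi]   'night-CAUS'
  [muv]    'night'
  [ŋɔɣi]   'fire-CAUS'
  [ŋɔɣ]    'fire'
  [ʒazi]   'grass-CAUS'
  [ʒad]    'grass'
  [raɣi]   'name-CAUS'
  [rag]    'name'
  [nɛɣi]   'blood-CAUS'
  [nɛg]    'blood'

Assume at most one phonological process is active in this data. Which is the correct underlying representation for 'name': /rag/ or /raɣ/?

The stem for 'name' ends in [ɣ] in [raɣi] but [g] in [rag].
If /ɣ/ were underlying and a rule turned it into [g] in isolation, 'fire' would also alternate; but it has [ɣ] in both [ŋɔɣi] and [ŋɔɣ].
The underlying segment must be /g/; voiced stops become fricatives between vowels, yielding [ɣ] there.

/rag/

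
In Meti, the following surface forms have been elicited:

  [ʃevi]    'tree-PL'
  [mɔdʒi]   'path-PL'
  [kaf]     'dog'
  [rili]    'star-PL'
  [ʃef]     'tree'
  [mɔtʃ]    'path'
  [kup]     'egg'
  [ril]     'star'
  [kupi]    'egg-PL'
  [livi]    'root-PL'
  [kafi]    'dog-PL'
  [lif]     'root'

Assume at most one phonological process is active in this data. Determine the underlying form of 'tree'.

'tree' shows [v] ~ [f] at the end of the stem ([ʃevi] vs [ʃef]).
Compare 'dog', with invariant [f] in [kafi] and [kaf]: an analysis with underlying /f/ and a rule producing [v] before the PL suffix would wrongly predict alternation here too.
The underlying segment must be /v/; voiced obstruents become voiceless word-finally, yielding [f] there.
Hence 'tree' is /ʃev/ underlyingly.

/ʃev/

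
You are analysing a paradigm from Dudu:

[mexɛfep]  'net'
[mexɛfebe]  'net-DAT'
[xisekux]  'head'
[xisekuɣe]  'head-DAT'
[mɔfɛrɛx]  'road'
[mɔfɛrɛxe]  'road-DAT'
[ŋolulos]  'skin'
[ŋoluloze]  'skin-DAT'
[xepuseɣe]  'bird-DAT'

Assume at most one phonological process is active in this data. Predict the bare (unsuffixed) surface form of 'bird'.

'head' shows [x] ~ [ɣ] at the end of the stem ([xisekux] vs [xisekuɣe]).
The stem 'road' ([mɔfɛrɛx], [mɔfɛrɛxe]) shows [x] unchanged in both environments, so [x] cannot be basic with [ɣ] derived before the DAT suffix.
So /ɣ/ is underlying, and a rule of word-final obstruent devoicing — voiced obstruents become voiceless word-finally — gives [x].
The one attested form of 'bird', [xepuseɣe], shows underlying /xepuseɣ/. Applying the same rule word-finally gives [xepusex].

[xepusex]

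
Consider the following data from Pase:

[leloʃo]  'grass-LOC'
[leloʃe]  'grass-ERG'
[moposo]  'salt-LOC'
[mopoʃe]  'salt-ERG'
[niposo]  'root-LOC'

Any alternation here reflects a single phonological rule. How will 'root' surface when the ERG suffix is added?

[nipoʃe]

The root 'salt' surfaces as [moposo] and [mopoʃe], with a stem-final [s] ~ [ʃ] alternation.
But 'grass' keeps [ʃ] in both environments ([leloʃo], [leloʃe]), so there is no rule changing /ʃ/ to [s] before the LOC suffix.
The underlying segment must be /s/; /s/ becomes palato-alveolar [ʃ] before a front vowel, yielding [ʃ] there.
From [niposo] the stem 'root' is /nipos/; before a front vowel this yields [nipoʃe].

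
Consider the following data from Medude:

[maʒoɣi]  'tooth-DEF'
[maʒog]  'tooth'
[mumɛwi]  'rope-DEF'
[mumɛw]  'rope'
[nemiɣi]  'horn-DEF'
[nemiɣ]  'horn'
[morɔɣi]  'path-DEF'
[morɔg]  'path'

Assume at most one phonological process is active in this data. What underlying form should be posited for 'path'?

In [morɔɣi] and [morɔg] the final segment of 'path' alternates: [ɣ] ~ [g].
But 'horn' keeps [ɣ] in both environments ([nemiɣi], [nemiɣ]), so there is no rule changing /ɣ/ to [g] in isolation.
The underlying segment must be /g/; voiced stops become fricatives between vowels, yielding [ɣ] there.
The underlying form of 'path' is therefore /morɔg/.

/morɔg/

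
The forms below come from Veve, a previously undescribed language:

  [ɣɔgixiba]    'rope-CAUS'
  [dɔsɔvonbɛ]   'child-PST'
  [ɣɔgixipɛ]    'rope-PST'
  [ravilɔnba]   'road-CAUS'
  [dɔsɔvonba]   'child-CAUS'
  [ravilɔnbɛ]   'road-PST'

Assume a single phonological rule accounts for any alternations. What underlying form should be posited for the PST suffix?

The PST morpheme has two allomorphs, [-bɛ] and [-pɛ].
By contrast the CAUS suffix keeps its initial [b] throughout — that segment must be underlying.
The PST suffix is therefore /-pɛ/ underlyingly, with post-nasal voicing: voiceless stops become voiced after a nasal.

/-pɛ/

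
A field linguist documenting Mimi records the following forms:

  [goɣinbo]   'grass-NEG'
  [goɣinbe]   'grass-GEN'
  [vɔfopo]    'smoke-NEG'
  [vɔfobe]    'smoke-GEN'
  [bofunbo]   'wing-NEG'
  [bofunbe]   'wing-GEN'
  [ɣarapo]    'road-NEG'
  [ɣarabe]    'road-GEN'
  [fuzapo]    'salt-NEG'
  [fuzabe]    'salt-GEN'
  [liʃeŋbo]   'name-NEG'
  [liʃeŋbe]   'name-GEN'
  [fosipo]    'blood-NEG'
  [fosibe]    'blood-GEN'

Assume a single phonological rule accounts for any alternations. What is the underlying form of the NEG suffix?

/-po/

The NEG morpheme has two allomorphs, [-bo] and [-po].
The GEN suffix, which begins with [b], is invariant after every stem; so [b] is not altered by any rule here.
So the underlying form is /-po/, and voiceless stops become voiced after a nasal.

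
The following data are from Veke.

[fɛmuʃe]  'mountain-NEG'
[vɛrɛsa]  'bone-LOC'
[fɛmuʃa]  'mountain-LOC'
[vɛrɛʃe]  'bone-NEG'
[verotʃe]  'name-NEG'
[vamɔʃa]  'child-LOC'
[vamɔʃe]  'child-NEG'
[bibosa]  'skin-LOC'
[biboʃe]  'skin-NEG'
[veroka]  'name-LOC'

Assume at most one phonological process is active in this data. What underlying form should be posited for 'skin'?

/bibos/

The root 'skin' surfaces as [bibosa] and [biboʃe], with a stem-final [s] ~ [ʃ] alternation.
Compare 'child', with invariant [ʃ] in [vamɔʃa] and [vamɔʃe]: an analysis with underlying /ʃ/ and a rule producing [s] before the LOC suffix would wrongly predict alternation here too.
The alternation reflects palatalization before a front vowel: /k/ and /s/ become palato-alveolar [tʃ] and [ʃ] before a front vowel. /s/ is underlying.
The underlying form of 'skin' is therefore /bibos/.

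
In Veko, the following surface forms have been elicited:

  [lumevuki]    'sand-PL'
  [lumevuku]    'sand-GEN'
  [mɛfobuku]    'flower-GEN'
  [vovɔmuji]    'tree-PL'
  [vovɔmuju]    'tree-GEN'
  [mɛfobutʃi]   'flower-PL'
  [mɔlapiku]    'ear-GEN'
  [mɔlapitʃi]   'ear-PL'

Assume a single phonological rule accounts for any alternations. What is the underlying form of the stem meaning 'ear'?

'ear' shows [k] ~ [tʃ] at the end of the stem ([mɔlapiku] vs [mɔlapitʃi]).
But 'sand' keeps [k] in both environments ([lumevuku], [lumevuki]), so there is no rule changing /k/ to [tʃ] before the PL suffix.
The alternation reflects depalatalization: palato-alveolar /tʃ/ becomes [k] when no front vowel follows. /tʃ/ is underlying.

/mɔlapitʃ/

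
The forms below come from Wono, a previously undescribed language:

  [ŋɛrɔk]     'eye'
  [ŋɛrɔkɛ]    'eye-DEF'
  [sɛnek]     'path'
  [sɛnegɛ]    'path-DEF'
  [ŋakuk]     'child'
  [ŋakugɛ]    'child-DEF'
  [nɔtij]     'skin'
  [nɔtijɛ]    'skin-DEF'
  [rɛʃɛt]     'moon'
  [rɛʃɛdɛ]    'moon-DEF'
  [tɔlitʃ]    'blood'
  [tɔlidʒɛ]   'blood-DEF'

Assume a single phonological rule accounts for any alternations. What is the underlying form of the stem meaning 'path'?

/sɛneg/

The stem for 'path' ends in [k] in [sɛnek] but [g] in [sɛnegɛ].
But 'eye' keeps [k] in both environments ([ŋɛrɔk], [ŋɛrɔkɛ]), so there is no rule changing /k/ to [g] before the DEF suffix.
The underlying segment must be /g/; voiced obstruents become voiceless word-finally, yielding [k] there.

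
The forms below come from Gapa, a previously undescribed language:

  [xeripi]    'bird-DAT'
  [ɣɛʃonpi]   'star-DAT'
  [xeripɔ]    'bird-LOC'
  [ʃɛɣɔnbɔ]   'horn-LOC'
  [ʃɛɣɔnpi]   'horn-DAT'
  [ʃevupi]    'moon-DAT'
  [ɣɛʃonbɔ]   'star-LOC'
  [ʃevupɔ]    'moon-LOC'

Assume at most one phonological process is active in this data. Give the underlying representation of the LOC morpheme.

/-bɔ/

The LOC morpheme has two allomorphs, [-bɔ] and [-pɔ].
By contrast the DAT suffix keeps its initial [p] throughout — that segment must be underlying.
So the underlying form is /-bɔ/, and voiced stops become voiceless after a vowel.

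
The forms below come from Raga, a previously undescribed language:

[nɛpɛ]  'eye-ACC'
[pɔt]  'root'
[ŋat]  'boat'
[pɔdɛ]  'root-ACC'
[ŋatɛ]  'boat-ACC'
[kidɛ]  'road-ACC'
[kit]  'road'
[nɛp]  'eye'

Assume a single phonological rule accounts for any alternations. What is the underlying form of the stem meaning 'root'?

In [pɔt] and [pɔdɛ] the final segment of 'root' alternates: [t] ~ [d].
The stem 'boat' ([ŋat], [ŋatɛ]) shows [t] unchanged in both environments, so [t] cannot be basic with [d] derived before the ACC suffix.
The underlying segment must be /d/; voiced obstruents become voiceless word-finally, yielding [t] there.
Hence 'root' is /pɔd/ underlyingly.

/pɔd/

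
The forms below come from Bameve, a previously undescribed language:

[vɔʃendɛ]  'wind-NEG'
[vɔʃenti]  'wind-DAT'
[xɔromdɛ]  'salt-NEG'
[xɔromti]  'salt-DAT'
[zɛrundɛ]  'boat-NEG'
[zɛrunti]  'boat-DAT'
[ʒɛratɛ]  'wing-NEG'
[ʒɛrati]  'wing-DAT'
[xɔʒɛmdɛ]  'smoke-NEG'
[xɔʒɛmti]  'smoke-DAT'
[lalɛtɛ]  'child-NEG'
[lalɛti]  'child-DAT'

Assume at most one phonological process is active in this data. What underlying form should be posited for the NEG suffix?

The NEG morpheme has two allomorphs, [-dɛ] and [-tɛ].
The DAT suffix, which begins with [t], is invariant after every stem; so [t] is not altered by any rule here.
So the underlying form is /-dɛ/, and voiced stops become voiceless after a vowel.

/-dɛ/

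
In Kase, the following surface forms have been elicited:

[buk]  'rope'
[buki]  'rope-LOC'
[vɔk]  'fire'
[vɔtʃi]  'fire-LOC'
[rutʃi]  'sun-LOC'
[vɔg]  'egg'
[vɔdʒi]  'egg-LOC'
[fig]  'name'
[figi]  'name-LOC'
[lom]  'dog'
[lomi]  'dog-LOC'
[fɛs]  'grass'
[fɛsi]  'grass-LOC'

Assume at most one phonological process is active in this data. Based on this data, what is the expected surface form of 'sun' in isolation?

[ruk]

The root 'fire' surfaces as [vɔk] and [vɔtʃi], with a stem-final [k] ~ [tʃ] alternation.
The stem 'rope' ([buk], [buki]) shows [k] unchanged in both environments, so [k] cannot be basic with [tʃ] derived before the LOC suffix.
Therefore /tʃ/ is basic and [k] is derived by depalatalization (palato-alveolar /tʃ/ and /dʒ/ become [k] and [g] when no front vowel follows).
The one attested form of 'sun', [rutʃi], shows underlying /rutʃ/. Applying the same rule when no front vowel follows gives [ruk].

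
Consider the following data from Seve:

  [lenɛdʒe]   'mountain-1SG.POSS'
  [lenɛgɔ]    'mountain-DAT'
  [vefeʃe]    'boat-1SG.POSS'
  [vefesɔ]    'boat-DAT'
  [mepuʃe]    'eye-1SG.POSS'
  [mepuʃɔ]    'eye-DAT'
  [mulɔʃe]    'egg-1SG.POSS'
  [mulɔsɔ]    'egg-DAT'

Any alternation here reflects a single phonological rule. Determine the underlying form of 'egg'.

/mulɔs/

The root 'egg' surfaces as [mulɔʃe] and [mulɔsɔ], with a stem-final [ʃ] ~ [s] alternation.
Compare 'eye', with invariant [ʃ] in [mepuʃe] and [mepuʃɔ]: an analysis with underlying /ʃ/ and a rule producing [s] before the DAT suffix would wrongly predict alternation here too.
So /s/ is underlying, and a rule of palatalization before a front vowel — /g/ and /s/ become palato-alveolar [dʒ] and [ʃ] before a front vowel — gives [ʃ].
Hence 'egg' is /mulɔs/ underlyingly.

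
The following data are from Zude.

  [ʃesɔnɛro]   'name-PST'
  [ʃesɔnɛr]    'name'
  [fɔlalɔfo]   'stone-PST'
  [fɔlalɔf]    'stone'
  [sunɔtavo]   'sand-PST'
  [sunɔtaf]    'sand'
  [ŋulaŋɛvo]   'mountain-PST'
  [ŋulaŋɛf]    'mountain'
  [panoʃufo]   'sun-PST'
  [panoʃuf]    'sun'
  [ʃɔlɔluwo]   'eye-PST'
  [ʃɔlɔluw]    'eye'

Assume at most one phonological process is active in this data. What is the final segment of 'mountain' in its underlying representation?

/v/

The stem for 'mountain' ends in [v] in [ŋulaŋɛvo] but [f] in [ŋulaŋɛf].
If /f/ were underlying and a rule turned it into [v] before the PST suffix, 'sun' would also alternate; but it has [f] in both [panoʃufo] and [panoʃuf].
The underlying segment must be /v/; voiced obstruents become voiceless word-finally, yielding [f] there.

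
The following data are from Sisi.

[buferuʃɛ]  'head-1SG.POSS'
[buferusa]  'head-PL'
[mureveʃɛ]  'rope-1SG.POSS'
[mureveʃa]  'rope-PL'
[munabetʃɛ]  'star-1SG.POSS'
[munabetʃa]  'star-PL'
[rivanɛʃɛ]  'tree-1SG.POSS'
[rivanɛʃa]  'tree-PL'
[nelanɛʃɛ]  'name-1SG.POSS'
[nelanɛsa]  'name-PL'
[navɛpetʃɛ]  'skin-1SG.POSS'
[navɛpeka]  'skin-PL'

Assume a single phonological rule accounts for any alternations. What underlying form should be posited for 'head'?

/buferus/

In [buferuʃɛ] and [buferusa] the final segment of 'head' alternates: [ʃ] ~ [s].
The stem 'rope' ([mureveʃɛ], [mureveʃa]) shows [ʃ] unchanged in both environments, so [ʃ] cannot be basic with [s] derived before the PL suffix.
The underlying segment must be /s/; /k/ and /s/ become palato-alveolar [tʃ] and [ʃ] before a front vowel, yielding [ʃ] there.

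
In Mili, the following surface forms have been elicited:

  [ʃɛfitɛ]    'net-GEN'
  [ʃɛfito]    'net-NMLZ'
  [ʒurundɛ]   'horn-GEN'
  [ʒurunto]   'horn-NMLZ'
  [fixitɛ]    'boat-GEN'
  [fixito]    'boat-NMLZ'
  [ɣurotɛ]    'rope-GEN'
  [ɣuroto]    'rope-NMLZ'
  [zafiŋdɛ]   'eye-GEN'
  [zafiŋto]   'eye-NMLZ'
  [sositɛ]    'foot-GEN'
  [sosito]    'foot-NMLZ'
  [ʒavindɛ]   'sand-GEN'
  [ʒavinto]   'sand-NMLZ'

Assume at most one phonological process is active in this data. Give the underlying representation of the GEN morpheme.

/-dɛ/

The GEN morpheme has two allomorphs, [-dɛ] and [-tɛ].
The NMLZ suffix, which begins with [t], is invariant after every stem; so [t] is not altered by any rule here.
So the underlying form is /-dɛ/, and voiced stops become voiceless after a vowel.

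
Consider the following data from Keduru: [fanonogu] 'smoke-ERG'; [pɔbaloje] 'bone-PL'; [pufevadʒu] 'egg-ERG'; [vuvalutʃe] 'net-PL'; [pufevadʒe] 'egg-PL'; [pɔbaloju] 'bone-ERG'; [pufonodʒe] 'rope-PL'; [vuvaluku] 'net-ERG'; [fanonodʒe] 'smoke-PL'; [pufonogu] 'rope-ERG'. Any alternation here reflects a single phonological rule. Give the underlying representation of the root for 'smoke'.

/fanonog/

The stem for 'smoke' ends in [dʒ] in [fanonodʒe] but [g] in [fanonogu].
But 'egg' keeps [dʒ] in both environments ([pufevadʒe], [pufevadʒu]), so there is no rule changing /dʒ/ to [g] before the ERG suffix.
So /g/ is underlying, and a rule of palatalization before a front vowel — /k/ and /g/ become palato-alveolar [tʃ] and [dʒ] before a front vowel — gives [dʒ].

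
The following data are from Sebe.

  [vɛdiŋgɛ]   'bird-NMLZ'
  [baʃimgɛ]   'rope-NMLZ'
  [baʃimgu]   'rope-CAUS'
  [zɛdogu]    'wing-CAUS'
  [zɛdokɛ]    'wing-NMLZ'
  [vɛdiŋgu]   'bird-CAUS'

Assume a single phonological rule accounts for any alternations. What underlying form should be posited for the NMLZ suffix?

/-kɛ/

The NMLZ morpheme has two allomorphs, [-gɛ] and [-kɛ].
The CAUS suffix, which begins with [g], is invariant after every stem; so [g] is not altered by any rule here.
The NMLZ suffix is therefore /-kɛ/ underlyingly, with post-nasal voicing: voiceless stops become voiced after a nasal.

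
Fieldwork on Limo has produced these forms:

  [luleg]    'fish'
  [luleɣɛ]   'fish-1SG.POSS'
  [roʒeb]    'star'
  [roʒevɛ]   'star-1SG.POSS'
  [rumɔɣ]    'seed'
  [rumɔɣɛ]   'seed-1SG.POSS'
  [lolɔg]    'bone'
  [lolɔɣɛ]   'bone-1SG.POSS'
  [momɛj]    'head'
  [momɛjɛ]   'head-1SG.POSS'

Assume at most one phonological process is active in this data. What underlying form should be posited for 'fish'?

/luleg/

The stem for 'fish' ends in [g] in [luleg] but [ɣ] in [luleɣɛ].
If /ɣ/ were underlying and a rule turned it into [g] in isolation, 'seed' would also alternate; but it has [ɣ] in both [rumɔɣ] and [rumɔɣɛ].
Therefore /g/ is basic and [ɣ] is derived by intervocalic spirantization (voiced stops become fricatives between vowels).
Hence 'fish' is /luleg/ underlyingly.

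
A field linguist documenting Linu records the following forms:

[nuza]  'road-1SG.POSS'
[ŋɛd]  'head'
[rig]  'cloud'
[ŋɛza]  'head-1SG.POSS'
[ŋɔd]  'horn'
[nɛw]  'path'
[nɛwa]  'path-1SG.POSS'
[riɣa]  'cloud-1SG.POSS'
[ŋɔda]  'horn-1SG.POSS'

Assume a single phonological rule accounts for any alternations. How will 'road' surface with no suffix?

The root 'head' surfaces as [ŋɛza] and [ŋɛd], with a stem-final [z] ~ [d] alternation.
If /d/ were underlying and a rule turned it into [z] before the 1SG.POSS suffix, 'horn' would also alternate; but it has [d] in both [ŋɔda] and [ŋɔd].
The alternation reflects word-final hardening: voiced fricatives become stops word-finally. /z/ is underlying.
From [nuza] the stem 'road' is /nuz/; word-finally this yields [nud].

[nud]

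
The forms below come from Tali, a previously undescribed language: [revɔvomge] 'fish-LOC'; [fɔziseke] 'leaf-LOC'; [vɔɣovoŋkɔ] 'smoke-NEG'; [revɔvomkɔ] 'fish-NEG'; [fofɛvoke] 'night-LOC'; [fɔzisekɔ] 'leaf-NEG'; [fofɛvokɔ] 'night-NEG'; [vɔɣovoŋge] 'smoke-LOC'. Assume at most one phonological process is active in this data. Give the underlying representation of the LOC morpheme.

/-ge/

The LOC morpheme has two allomorphs, [-ge] and [-ke].
By contrast the NEG suffix keeps its initial [k] throughout — that segment must be underlying.
So the underlying form is /-ge/, and voiced stops become voiceless after a vowel.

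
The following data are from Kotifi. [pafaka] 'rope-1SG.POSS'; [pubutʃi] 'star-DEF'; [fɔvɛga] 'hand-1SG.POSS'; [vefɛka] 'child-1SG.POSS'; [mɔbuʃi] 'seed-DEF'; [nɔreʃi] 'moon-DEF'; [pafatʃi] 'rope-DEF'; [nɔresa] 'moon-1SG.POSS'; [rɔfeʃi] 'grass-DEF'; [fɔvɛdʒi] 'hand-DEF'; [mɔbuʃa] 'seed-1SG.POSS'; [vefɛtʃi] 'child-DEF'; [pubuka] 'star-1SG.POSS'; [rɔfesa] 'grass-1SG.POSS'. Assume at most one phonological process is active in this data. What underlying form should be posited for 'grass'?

/rɔfes/

'grass' shows [s] ~ [ʃ] at the end of the stem ([rɔfesa] vs [rɔfeʃi]).
But 'seed' keeps [ʃ] in both environments ([mɔbuʃa], [mɔbuʃi]), so there is no rule changing /ʃ/ to [s] before the 1SG.POSS suffix.
Therefore /s/ is basic and [ʃ] is derived by palatalization before a front vowel (/k/, /g/ and /s/ become palato-alveolar [tʃ], [dʒ] and [ʃ] before a front vowel).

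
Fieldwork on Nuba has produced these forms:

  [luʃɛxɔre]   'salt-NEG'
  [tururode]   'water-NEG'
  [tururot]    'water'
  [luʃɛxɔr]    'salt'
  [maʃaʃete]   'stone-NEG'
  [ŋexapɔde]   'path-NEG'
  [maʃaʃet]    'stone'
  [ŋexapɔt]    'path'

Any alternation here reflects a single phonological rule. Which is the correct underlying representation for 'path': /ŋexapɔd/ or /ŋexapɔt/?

The stem for 'path' ends in [d] in [ŋexapɔde] but [t] in [ŋexapɔt].
But 'stone' keeps [t] in both environments ([maʃaʃete], [maʃaʃet]), so there is no rule changing /t/ to [d] before the NEG suffix.
The underlying segment must be /d/; voiced obstruents become voiceless word-finally, yielding [t] there.

/ŋexapɔd/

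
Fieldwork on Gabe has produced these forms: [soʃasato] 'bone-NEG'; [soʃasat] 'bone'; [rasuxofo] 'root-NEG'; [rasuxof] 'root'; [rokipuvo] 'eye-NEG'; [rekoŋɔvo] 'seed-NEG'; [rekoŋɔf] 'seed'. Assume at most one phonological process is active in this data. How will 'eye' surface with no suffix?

In [rekoŋɔvo] and [rekoŋɔf] the final segment of 'seed' alternates: [v] ~ [f].
If /f/ were underlying and a rule turned it into [v] before the NEG suffix, 'root' would also alternate; but it has [f] in both [rasuxofo] and [rasuxof].
Therefore /v/ is basic and [f] is derived by word-final obstruent devoicing (voiced obstruents become voiceless word-finally).
The one attested form of 'eye', [rokipuvo], shows underlying /rokipuv/. Applying the same rule word-finally gives [rokipuf].

[rokipuf]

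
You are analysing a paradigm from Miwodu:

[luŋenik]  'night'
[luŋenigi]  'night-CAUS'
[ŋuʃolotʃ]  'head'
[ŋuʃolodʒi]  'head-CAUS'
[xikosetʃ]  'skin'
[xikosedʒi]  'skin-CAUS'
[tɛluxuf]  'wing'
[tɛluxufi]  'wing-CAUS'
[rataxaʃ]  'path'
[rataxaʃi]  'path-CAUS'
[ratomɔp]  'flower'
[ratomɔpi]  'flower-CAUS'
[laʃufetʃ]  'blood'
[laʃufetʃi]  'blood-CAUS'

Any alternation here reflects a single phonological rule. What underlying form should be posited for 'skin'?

/xikosedʒ/

In [xikosetʃ] and [xikosedʒi] the final segment of 'skin' alternates: [tʃ] ~ [dʒ].
Compare 'blood', with invariant [tʃ] in [laʃufetʃ] and [laʃufetʃi]: an analysis with underlying /tʃ/ and a rule producing [dʒ] before the CAUS suffix would wrongly predict alternation here too.
So /dʒ/ is underlying, and a rule of word-final obstruent devoicing — voiced obstruents become voiceless word-finally — gives [tʃ].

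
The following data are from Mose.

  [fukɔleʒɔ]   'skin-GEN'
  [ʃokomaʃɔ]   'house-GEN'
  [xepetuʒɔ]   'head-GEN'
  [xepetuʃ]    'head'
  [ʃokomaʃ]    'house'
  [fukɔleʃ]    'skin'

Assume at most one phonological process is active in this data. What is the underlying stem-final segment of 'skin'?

The stem for 'skin' ends in [ʒ] in [fukɔleʒɔ] but [ʃ] in [fukɔleʃ].
But 'house' keeps [ʃ] in both environments ([ʃokomaʃɔ], [ʃokomaʃ]), so there is no rule changing /ʃ/ to [ʒ] before the GEN suffix.
The alternation reflects word-final obstruent devoicing: voiced obstruents become voiceless word-finally. /ʒ/ is underlying.

/ʒ/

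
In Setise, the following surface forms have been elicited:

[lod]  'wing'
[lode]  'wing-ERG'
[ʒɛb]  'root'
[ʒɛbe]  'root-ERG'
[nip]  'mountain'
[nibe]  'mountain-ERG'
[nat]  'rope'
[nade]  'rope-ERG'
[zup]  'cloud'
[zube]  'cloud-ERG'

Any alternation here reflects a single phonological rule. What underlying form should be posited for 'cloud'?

/zup/

In [zup] and [zube] the final segment of 'cloud' alternates: [p] ~ [b].
The stem 'root' ([ʒɛb], [ʒɛbe]) shows [b] unchanged in both environments, so [b] cannot be basic with [p] derived in isolation.
The underlying segment must be /p/; voiceless stops become voiced between vowels, yielding [b] there.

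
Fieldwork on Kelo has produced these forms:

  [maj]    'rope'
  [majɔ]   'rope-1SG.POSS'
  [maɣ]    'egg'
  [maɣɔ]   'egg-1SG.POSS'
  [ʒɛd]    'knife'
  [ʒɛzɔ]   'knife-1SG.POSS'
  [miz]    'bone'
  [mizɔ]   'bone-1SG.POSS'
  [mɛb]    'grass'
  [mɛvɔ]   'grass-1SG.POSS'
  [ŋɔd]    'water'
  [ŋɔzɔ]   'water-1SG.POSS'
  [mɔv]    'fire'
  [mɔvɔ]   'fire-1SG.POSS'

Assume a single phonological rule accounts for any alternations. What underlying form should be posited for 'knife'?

The root 'knife' surfaces as [ʒɛd] and [ʒɛzɔ], with a stem-final [d] ~ [z] alternation.
The stem 'bone' ([miz], [mizɔ]) shows [z] unchanged in both environments, so [z] cannot be basic with [d] derived in isolation.
The underlying segment must be /d/; voiced stops become fricatives between vowels, yielding [z] there.

/ʒɛd/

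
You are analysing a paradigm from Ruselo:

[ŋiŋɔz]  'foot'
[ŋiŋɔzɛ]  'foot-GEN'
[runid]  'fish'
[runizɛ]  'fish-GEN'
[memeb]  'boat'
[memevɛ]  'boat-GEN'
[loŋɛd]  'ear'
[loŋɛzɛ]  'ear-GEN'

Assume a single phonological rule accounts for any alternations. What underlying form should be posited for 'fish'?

The root 'fish' surfaces as [runid] and [runizɛ], with a stem-final [d] ~ [z] alternation.
But 'foot' keeps [z] in both environments ([ŋiŋɔz], [ŋiŋɔzɛ]), so there is no rule changing /z/ to [d] in isolation.
The underlying segment must be /d/; voiced stops become fricatives between vowels, yielding [z] there.
The underlying form of 'fish' is therefore /runid/.

/runid/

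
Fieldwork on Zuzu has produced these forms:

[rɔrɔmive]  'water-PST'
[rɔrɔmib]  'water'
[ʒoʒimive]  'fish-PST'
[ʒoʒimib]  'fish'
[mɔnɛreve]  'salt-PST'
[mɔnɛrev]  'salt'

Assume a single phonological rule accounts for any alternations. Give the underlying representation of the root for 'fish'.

The root 'fish' surfaces as [ʒoʒimive] and [ʒoʒimib], with a stem-final [v] ~ [b] alternation.
The stem 'salt' ([mɔnɛreve], [mɔnɛrev]) shows [v] unchanged in both environments, so [v] cannot be basic with [b] derived in isolation.
The alternation reflects intervocalic spirantization: voiced stops become fricatives between vowels. /b/ is underlying.
The underlying form of 'fish' is therefore /ʒoʒimib/.

/ʒoʒimib/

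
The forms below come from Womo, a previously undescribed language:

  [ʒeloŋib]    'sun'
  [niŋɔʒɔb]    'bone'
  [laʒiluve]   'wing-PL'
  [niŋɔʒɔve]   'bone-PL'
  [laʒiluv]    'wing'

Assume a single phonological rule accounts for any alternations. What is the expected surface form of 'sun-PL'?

'bone' shows [b] ~ [v] at the end of the stem ([niŋɔʒɔb] vs [niŋɔʒɔve]).
But 'wing' keeps [v] in both environments ([laʒiluv], [laʒiluve]), so there is no rule changing /v/ to [b] in isolation.
So /b/ is underlying, and a rule of intervocalic spirantization — voiced stops become fricatives between vowels — gives [v].
The one attested form of 'sun', [ʒeloŋib], shows underlying /ʒeloŋib/. Applying the same rule between vowels gives [ʒeloŋive].

[ʒeloŋive]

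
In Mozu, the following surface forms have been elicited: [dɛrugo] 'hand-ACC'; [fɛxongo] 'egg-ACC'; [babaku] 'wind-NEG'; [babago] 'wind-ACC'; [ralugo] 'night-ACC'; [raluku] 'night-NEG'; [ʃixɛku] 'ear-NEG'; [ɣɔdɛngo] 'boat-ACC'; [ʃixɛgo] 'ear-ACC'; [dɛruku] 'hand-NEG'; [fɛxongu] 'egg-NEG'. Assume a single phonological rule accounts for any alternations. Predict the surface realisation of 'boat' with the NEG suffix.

The NEG morpheme has two allomorphs, [-gu] and [-ku].
The ACC suffix, which begins with [g], is invariant after every stem; so [g] is not altered by any rule here.
So the underlying form is /-ku/, and voiceless stops become voiced after a nasal.
After 'boat', which ends in a nasal, the suffix surfaces as [-gu], giving [ɣɔdɛngu].

[ɣɔdɛngu]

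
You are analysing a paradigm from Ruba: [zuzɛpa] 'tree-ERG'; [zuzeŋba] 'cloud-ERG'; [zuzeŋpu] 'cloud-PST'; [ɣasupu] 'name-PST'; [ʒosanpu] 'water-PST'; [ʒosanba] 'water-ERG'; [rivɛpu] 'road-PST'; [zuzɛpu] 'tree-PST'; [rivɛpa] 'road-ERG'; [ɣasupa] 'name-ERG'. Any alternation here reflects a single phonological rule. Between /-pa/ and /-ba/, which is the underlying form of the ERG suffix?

/-ba/

The ERG morpheme has two allomorphs, [-ba] and [-pa].
The PST suffix, which begins with [p], is invariant after every stem; so [p] is not altered by any rule here.
So the underlying form is /-ba/, and voiced stops become voiceless after a vowel.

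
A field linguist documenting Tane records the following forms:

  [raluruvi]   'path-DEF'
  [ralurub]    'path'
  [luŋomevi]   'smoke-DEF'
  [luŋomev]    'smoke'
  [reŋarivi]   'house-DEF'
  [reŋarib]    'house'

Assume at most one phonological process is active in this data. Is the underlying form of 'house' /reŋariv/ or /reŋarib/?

/reŋarib/

The stem for 'house' ends in [v] in [reŋarivi] but [b] in [reŋarib].
But 'smoke' keeps [v] in both environments ([luŋomevi], [luŋomev]), so there is no rule changing /v/ to [b] in isolation.
The underlying segment must be /b/; voiced stops become fricatives between vowels, yielding [v] there.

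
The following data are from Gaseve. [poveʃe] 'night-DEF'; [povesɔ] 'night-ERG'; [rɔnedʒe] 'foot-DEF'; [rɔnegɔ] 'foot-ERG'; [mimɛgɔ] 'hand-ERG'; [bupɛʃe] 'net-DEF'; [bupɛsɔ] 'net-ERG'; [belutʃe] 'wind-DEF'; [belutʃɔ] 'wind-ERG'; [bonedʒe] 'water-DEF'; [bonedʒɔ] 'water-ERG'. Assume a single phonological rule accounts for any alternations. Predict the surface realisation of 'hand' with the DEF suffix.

[mimɛdʒe]

The stem for 'foot' ends in [dʒ] in [rɔnedʒe] but [g] in [rɔnegɔ].
If /dʒ/ were underlying and a rule turned it into [g] before the ERG suffix, 'water' would also alternate; but it has [dʒ] in both [bonedʒe] and [bonedʒɔ].
The underlying segment must be /g/; /g/ and /s/ become palato-alveolar [dʒ] and [ʃ] before a front vowel, yielding [dʒ] there.
The one attested form of 'hand', [mimɛgɔ], shows underlying /mimɛg/. Applying the same rule before a front vowel gives [mimɛdʒe].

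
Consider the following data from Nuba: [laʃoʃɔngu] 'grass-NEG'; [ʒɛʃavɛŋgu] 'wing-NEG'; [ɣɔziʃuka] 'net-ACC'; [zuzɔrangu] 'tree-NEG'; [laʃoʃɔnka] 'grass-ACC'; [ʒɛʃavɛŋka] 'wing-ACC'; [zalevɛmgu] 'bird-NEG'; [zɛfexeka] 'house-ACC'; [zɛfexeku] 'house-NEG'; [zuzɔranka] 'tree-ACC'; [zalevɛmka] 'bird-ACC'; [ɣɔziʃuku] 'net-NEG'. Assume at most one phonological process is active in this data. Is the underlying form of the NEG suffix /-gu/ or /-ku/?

The NEG morpheme has two allomorphs, [-gu] and [-ku].
By contrast the ACC suffix keeps its initial [k] throughout — that segment must be underlying.
The NEG suffix is therefore /-gu/ underlyingly, with post-vocalic devoicing: voiced stops become voiceless after a vowel.

/-gu/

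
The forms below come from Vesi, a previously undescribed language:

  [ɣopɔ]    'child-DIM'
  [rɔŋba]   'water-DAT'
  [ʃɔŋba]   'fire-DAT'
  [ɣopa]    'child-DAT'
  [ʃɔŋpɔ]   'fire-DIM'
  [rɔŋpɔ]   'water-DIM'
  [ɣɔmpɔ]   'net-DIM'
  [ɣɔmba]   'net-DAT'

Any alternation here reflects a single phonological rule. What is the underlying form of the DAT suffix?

/-ba/

The DAT morpheme has two allomorphs, [-ba] and [-pa].
By contrast the DIM suffix keeps its initial [p] throughout — that segment must be underlying.
The DAT suffix is therefore /-ba/ underlyingly, with post-vocalic devoicing: voiced stops become voiceless after a vowel.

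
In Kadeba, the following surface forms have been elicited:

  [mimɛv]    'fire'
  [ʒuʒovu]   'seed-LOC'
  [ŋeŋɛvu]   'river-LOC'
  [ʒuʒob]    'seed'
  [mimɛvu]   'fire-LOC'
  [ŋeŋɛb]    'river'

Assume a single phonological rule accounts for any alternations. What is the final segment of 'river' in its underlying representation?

/b/

The stem for 'river' ends in [v] in [ŋeŋɛvu] but [b] in [ŋeŋɛb].
If /v/ were underlying and a rule turned it into [b] in isolation, 'fire' would also alternate; but it has [v] in both [mimɛvu] and [mimɛv].
The underlying segment must be /b/; voiced stops become fricatives between vowels, yielding [v] there.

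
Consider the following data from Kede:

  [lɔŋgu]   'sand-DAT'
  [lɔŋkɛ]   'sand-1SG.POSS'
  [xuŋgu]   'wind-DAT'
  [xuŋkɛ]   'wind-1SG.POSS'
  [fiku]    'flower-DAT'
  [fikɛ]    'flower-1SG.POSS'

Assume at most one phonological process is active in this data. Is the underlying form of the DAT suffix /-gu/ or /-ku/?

/-gu/

The DAT morpheme has two allomorphs, [-gu] and [-ku].
By contrast the 1SG.POSS suffix keeps its initial [k] throughout — that segment must be underlying.
The DAT suffix is therefore /-gu/ underlyingly, with post-vocalic devoicing: voiced stops become voiceless after a vowel.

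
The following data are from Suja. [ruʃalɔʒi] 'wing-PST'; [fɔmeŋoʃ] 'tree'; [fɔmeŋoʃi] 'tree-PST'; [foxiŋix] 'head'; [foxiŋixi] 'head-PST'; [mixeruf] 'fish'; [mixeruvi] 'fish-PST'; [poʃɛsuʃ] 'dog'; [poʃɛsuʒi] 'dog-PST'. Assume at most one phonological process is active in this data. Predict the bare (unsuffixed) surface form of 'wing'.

[ruʃalɔʃ]

The stem for 'dog' ends in [ʃ] in [poʃɛsuʃ] but [ʒ] in [poʃɛsuʒi].
But 'tree' keeps [ʃ] in both environments ([fɔmeŋoʃ], [fɔmeŋoʃi]), so there is no rule changing /ʃ/ to [ʒ] before the PST suffix.
So /ʒ/ is underlying, and a rule of word-final obstruent devoicing — voiced obstruents become voiceless word-finally — gives [ʃ].
From [ruʃalɔʒi] the stem 'wing' is /ruʃalɔʒ/; word-finally this yields [ruʃalɔʃ].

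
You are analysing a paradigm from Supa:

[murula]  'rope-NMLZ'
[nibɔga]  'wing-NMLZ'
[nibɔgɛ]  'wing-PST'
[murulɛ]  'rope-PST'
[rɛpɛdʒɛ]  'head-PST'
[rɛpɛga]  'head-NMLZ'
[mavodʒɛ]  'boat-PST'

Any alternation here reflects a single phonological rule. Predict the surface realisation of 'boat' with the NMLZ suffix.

The root 'head' surfaces as [rɛpɛga] and [rɛpɛdʒɛ], with a stem-final [g] ~ [dʒ] alternation.
But 'wing' keeps [g] in both environments ([nibɔga], [nibɔgɛ]), so there is no rule changing /g/ to [dʒ] before the PST suffix.
Therefore /dʒ/ is basic and [g] is derived by depalatalization (palato-alveolar /dʒ/ becomes [g] when no front vowel follows).
The one attested form of 'boat', [mavodʒɛ], shows underlying /mavodʒ/. Applying the same rule when no front vowel follows gives [mavoga].

[mavoga]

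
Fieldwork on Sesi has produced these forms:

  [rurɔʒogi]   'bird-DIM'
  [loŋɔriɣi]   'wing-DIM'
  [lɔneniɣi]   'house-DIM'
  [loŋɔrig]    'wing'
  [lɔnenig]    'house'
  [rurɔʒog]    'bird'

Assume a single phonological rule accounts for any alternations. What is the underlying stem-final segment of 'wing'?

'wing' shows [g] ~ [ɣ] at the end of the stem ([loŋɔrig] vs [loŋɔriɣi]).
If /g/ were underlying and a rule turned it into [ɣ] before the DIM suffix, 'bird' would also alternate; but it has [g] in both [rurɔʒog] and [rurɔʒogi].
Therefore /ɣ/ is basic and [g] is derived by word-final hardening (voiced fricatives become stops word-finally).

/ɣ/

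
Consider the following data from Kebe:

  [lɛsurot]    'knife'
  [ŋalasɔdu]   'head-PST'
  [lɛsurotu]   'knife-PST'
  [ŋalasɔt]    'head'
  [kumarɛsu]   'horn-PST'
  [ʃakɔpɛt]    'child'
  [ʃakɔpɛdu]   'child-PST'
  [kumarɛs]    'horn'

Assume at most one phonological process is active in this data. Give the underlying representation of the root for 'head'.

/ŋalasɔd/

'head' shows [t] ~ [d] at the end of the stem ([ŋalasɔt] vs [ŋalasɔdu]).
Compare 'knife', with invariant [t] in [lɛsurot] and [lɛsurotu]: an analysis with underlying /t/ and a rule producing [d] before the PST suffix would wrongly predict alternation here too.
The underlying segment must be /d/; voiced obstruents become voiceless word-finally, yielding [t] there.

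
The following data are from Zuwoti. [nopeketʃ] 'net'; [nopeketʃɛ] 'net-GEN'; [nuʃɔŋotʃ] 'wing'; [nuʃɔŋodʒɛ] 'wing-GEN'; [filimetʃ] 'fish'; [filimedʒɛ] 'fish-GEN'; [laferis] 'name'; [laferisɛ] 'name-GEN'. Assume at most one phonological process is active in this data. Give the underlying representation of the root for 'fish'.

The stem for 'fish' ends in [tʃ] in [filimetʃ] but [dʒ] in [filimedʒɛ].
But 'net' keeps [tʃ] in both environments ([nopeketʃ], [nopeketʃɛ]), so there is no rule changing /tʃ/ to [dʒ] before the GEN suffix.
The underlying segment must be /dʒ/; voiced obstruents become voiceless word-finally, yielding [tʃ] there.

/filimedʒ/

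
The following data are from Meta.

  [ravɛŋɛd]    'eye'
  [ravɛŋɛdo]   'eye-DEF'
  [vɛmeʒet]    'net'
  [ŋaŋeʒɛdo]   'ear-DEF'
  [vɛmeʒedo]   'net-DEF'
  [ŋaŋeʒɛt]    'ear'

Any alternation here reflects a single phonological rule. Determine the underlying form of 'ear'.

/ŋaŋeʒɛt/

In [ŋaŋeʒɛt] and [ŋaŋeʒɛdo] the final segment of 'ear' alternates: [t] ~ [d].
The stem 'eye' ([ravɛŋɛd], [ravɛŋɛdo]) shows [d] unchanged in both environments, so [d] cannot be basic with [t] derived in isolation.
The underlying segment must be /t/; voiceless stops become voiced between vowels, yielding [d] there.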